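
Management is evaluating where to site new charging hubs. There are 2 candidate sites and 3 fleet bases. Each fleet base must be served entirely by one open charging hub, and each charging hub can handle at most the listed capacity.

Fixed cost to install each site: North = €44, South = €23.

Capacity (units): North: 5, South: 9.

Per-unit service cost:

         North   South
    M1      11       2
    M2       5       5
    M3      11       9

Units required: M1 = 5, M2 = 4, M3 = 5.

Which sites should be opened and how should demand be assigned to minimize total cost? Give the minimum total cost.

Open {North, South}: M1→South 2·5=10, M2→South 5·4=20, M3→North 11·5=55.
Loads: North carries 5/5, South carries 9/9. Service 85; fixed 67; total 152.
Next best feasible plan costs 187.

Minimum total cost: 152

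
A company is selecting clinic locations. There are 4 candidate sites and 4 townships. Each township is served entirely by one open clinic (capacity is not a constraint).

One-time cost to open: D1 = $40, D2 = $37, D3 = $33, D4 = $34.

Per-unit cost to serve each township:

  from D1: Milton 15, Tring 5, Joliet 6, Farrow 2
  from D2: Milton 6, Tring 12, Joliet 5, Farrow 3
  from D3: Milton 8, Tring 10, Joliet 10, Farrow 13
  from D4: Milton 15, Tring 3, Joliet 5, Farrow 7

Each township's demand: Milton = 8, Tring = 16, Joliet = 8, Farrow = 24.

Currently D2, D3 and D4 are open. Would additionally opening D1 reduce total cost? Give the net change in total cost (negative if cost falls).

Current service cost with {D2, D3, D4}: 208.
Adding D1: each township re-picks its cheapest; new service cost 184, saving 24.
Extra fixed cost: 40. Net change = 40 − 24 = 16.
(Totals: 312 → 328.)

No — net change +16 (cost rises by 16).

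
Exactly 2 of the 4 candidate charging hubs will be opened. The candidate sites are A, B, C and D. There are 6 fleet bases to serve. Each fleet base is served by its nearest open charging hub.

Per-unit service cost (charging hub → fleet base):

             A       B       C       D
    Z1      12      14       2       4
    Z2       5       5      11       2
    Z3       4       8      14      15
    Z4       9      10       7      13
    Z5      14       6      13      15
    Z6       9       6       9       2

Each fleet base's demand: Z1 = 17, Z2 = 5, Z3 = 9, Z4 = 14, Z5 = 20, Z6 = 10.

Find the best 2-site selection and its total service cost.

Choose B and C; total service cost 409.

With exactly 2 open, each fleet base uses its cheapest among the chosen.
{B, C}: Z1→C 2·17=34, Z2→B 5·5=25, Z3→B 8·9=72, Z4→C 7·14=98, Z5→B 6·20=120, Z6→B 6·10=60. Service cost 409.
{B, D}: service cost 430
{A, D}: service cost 540
Among all 6 size-2 choices, {B, C} is lowest.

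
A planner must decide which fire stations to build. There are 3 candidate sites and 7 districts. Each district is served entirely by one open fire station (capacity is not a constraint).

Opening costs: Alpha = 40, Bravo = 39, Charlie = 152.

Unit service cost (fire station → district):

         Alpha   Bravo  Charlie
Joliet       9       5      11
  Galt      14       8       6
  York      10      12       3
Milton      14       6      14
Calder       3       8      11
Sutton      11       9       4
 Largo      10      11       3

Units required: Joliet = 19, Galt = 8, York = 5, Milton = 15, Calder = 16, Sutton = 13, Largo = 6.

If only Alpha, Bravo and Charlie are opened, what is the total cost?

Each district is assigned to its cheapest site among the open ones.
{Alpha, Bravo, Charlie}: Joliet→Bravo 5·19=95, Galt→Charlie 6·8=48, York→Charlie 3·5=15, Milton→Bravo 6·15=90, Calder→Alpha 3·16=48, Sutton→Charlie 4·13=52, Largo→Charlie 3·6=18. Service 366; fixed 231; total 597.

Total cost: 597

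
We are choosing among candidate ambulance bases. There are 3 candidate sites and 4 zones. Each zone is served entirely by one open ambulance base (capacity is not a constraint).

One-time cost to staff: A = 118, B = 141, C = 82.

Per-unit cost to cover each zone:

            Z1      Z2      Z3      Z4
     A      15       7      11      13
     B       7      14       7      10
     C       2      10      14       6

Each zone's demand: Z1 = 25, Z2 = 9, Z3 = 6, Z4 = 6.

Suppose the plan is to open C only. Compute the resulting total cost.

Each zone is assigned to its cheapest site among the open ones.
{C}: Z1→C 2·25=50, Z2→C 10·9=90, Z3→C 14·6=84, Z4→C 6·6=36. Service 260; fixed 82; total 342.

Total cost: 342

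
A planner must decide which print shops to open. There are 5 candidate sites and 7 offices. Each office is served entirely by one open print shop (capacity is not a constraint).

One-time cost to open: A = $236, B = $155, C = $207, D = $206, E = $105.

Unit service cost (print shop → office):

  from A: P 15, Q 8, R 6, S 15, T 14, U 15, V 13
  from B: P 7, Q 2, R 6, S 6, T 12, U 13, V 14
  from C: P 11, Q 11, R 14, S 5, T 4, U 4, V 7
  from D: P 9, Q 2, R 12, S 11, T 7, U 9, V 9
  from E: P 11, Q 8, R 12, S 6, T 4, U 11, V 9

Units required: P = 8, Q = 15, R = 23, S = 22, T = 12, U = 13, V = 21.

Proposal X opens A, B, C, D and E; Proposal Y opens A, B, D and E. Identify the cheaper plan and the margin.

Proposal X: {A, B, C, D, E}: P→B 7·8=56, Q→B 2·15=30, R→A 6·23=138, S→C 5·22=110, T→C 4·12=48, U→C 4·13=52, V→C 7·21=147. Service 581; fixed 909; total 1490.
Proposal Y: {A, B, D, E}: P→B 7·8=56, Q→B 2·15=30, R→A 6·23=138, S→B 6·22=132, T→E 4·12=48, U→D 9·13=117, V→D 9·21=189. Service 710; fixed 702; total 1412.
Difference: |1490 − 1412| = 78.

Proposal Y is cheaper by 78.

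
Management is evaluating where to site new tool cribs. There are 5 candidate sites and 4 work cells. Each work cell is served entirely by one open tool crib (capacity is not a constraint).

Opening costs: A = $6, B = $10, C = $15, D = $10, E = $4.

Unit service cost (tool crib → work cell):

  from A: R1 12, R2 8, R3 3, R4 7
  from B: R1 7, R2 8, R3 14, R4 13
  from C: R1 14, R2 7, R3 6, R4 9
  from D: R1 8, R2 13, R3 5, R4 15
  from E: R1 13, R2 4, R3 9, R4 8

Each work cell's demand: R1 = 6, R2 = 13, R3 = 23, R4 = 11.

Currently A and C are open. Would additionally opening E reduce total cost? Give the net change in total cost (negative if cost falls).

Yes — net change −35 (cost falls by 35).

Current service cost with {A, C}: 309.
Adding E: each work cell re-picks its cheapest; new service cost 270, saving 39.
Extra fixed cost: 4. Net change = 4 − 39 = -35.
(Totals: 330 → 295.)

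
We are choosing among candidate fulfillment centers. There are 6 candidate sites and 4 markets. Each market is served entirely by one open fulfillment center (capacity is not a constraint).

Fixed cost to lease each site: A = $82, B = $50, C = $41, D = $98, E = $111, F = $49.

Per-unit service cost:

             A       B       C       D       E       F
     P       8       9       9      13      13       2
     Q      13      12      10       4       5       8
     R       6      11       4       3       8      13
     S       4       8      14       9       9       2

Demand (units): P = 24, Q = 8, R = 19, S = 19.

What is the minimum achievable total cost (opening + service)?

Minimum total cost: 316

For any fixed open set, each market goes to its cheapest open site; total = fixed + service.
{C, F}: P→F 2·24=48, Q→F 8·8=64, R→C 4·19=76, S→F 2·19=38. Service 226; fixed 90; total 316.
{D, F}: service 175 + fixed 147 = 322
{C, D, F}: P→F 2·24=48, Q→D 4·8=32, R→D 3·19=57, S→F 2·19=38. Service 175; fixed 188; total 363.
{A, B, C, D, E, F}: P→F 2·24=48, Q→D 4·8=32, R→D 3·19=57, S→F 2·19=38. Service 175; fixed 431; total 606.
No other subset beats 316.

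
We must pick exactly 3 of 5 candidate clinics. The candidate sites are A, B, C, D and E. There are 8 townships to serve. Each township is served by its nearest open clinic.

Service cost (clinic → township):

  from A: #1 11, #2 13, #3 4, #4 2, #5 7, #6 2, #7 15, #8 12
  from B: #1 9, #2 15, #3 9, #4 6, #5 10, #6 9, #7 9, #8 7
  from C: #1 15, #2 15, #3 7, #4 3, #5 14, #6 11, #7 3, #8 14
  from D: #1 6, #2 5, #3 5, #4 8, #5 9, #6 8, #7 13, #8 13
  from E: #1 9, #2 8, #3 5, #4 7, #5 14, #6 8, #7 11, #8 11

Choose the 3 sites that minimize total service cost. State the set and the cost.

With exactly 3 open, each township uses its cheapest among the chosen.
{A, C, D}: #1→D 6, #2→D 5, #3→A 4, #4→A 2, #5→A 7, #6→A 2, #7→C 3, #8→A 12. Service cost 41.
{A, B, D}: service cost 42
{A, C, E}: service cost 46
Among all 10 size-3 choices, {A, C, D} is lowest.

Choose A, C and D; total service cost 41.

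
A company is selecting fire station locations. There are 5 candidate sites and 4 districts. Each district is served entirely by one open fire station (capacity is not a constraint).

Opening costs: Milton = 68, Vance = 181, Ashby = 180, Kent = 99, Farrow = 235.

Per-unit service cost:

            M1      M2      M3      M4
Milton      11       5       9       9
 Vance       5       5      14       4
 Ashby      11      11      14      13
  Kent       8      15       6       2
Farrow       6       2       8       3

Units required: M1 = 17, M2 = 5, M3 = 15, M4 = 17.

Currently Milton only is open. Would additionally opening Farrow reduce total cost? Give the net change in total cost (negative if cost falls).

Current service cost with {Milton}: 500.
Adding Farrow: each district re-picks its cheapest; new service cost 283, saving 217.
Extra fixed cost: 235. Net change = 235 − 217 = 18.
(Totals: 568 → 586.)

No — net change +18 (cost rises by 18).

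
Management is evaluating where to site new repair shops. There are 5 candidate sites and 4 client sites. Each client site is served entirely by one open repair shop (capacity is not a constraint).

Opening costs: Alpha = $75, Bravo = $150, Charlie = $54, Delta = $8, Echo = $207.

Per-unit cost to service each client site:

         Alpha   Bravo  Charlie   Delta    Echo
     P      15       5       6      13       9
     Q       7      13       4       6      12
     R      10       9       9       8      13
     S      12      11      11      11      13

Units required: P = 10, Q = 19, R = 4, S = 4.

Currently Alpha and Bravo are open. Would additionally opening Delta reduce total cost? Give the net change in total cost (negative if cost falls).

Current service cost with {Alpha, Bravo}: 263.
Adding Delta: each client site re-picks its cheapest; new service cost 240, saving 23.
Extra fixed cost: 8. Net change = 8 − 23 = -15.
(Totals: 488 → 473.)

Yes — net change −15 (cost falls by 15).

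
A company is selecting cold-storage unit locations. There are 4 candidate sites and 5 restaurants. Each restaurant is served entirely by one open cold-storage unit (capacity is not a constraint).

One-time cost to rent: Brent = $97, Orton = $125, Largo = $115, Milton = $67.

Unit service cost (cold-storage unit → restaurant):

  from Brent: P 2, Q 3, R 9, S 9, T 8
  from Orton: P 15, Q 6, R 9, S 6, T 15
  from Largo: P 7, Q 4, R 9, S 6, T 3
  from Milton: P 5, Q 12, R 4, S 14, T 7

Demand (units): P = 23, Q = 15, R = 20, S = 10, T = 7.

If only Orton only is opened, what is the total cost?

Total cost: 905

Each restaurant is assigned to its cheapest site among the open ones.
{Orton}: P→Orton 15·23=345, Q→Orton 6·15=90, R→Orton 9·20=180, S→Orton 6·10=60, T→Orton 15·7=105. Service 780; fixed 125; total 905.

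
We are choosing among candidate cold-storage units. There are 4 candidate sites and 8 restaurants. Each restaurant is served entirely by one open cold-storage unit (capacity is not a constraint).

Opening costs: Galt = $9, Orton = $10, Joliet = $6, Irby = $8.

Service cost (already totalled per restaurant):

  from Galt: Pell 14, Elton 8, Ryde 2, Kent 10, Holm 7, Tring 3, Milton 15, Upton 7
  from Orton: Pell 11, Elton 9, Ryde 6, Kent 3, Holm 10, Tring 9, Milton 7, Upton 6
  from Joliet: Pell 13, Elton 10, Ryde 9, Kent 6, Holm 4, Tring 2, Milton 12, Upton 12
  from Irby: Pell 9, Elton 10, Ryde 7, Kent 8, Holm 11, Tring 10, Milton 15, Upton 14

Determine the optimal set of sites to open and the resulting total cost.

For any fixed open set, each restaurant goes to its cheapest open site; total = fixed + service.
{Orton, Joliet}: Pell→Orton 11, Elton→Orton 9, Ryde→Orton 6, Kent→Orton 3, Holm→Joliet 4, Tring→Joliet 2, Milton→Orton 7, Upton→Orton 6. Service 48; fixed 16; total 64.
{Galt, Orton}: service 47 + fixed 19 = 66
{Galt, Orton, Joliet}: Pell→Orton 11, Elton→Galt 8, Ryde→Galt 2, Kent→Orton 3, Holm→Joliet 4, Tring→Joliet 2, Milton→Orton 7, Upton→Orton 6. Service 43; fixed 25; total 68.
{Galt, Orton, Joliet, Irby}: Pell→Irby 9, Elton→Galt 8, Ryde→Galt 2, Kent→Orton 3, Holm→Joliet 4, Tring→Joliet 2, Milton→Orton 7, Upton→Orton 6. Service 41; fixed 33; total 74.
No other subset beats 64.

Open Orton and Joliet; minimum total cost 64.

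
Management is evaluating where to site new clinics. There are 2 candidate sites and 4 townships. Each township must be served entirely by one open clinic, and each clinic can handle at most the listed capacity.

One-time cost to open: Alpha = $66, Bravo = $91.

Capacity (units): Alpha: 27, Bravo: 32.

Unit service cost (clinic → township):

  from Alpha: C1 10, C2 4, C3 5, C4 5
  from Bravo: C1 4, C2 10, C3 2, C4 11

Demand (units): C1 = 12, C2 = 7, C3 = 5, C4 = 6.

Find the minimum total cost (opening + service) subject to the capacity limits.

Minimum total cost: 273

Open {Alpha, Bravo}: C1→Bravo 4·12=48, C2→Alpha 4·7=28, C3→Bravo 2·5=10, C4→Alpha 5·6=30.
Loads: Alpha carries 13/27, Bravo carries 17/32. Service 116; fixed 157; total 273.
Next best feasible plan costs 285.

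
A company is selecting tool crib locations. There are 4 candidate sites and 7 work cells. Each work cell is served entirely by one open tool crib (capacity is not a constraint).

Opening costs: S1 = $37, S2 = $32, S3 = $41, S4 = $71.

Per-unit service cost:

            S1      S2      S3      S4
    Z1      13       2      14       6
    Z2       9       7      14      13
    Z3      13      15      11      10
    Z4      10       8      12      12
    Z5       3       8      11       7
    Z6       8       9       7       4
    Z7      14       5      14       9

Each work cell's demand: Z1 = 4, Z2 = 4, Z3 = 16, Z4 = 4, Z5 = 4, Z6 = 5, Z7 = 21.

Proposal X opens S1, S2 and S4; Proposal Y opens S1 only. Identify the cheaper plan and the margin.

Proposal X: {S1, S2, S4}: Z1→S2 2·4=8, Z2→S2 7·4=28, Z3→S4 10·16=160, Z4→S2 8·4=32, Z5→S1 3·4=12, Z6→S4 4·5=20, Z7→S2 5·21=105. Service 365; fixed 140; total 505.
Proposal Y: {S1}: Z1→S1 13·4=52, Z2→S1 9·4=36, Z3→S1 13·16=208, Z4→S1 10·4=40, Z5→S1 3·4=12, Z6→S1 8·5=40, Z7→S1 14·21=294. Service 682; fixed 37; total 719.
Difference: |505 − 719| = 214.

Proposal X is cheaper by 214.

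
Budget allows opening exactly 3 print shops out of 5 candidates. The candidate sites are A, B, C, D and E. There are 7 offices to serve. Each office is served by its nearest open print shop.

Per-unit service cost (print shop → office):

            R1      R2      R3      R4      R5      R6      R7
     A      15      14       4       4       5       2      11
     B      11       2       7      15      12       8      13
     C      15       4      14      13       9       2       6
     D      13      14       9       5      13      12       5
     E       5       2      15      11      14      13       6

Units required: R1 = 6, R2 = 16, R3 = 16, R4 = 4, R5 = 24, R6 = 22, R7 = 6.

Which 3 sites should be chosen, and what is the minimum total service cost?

Choose A, D and E; total service cost 336.

With exactly 3 open, each office uses its cheapest among the chosen.
{A, D, E}: R1→E 5·6=30, R2→E 2·16=32, R3→A 4·16=64, R4→A 4·4=16, R5→A 5·24=120, R6→A 2·22=44, R7→D 5·6=30. Service cost 336.
{A, B, E}: service cost 342
{A, C, E}: service cost 342
Among all 10 size-3 choices, {A, D, E} is lowest.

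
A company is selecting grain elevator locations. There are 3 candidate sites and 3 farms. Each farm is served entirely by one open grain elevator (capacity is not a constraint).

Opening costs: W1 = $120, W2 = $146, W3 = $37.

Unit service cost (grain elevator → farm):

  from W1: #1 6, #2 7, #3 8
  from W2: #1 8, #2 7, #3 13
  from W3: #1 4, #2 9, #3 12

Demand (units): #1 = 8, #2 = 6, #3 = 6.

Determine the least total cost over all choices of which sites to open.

For any fixed open set, each farm goes to its cheapest open site; total = fixed + service.
{W3}: #1→W3 4·8=32, #2→W3 9·6=54, #3→W3 12·6=72. Service 158; fixed 37; total 195.
{W1}: service 138 + fixed 120 = 258
{W1, W3}: service 122 + fixed 157 = 279
{W1, W2, W3}: #1→W3 4·8=32, #2→W1 7·6=42, #3→W1 8·6=48. Service 122; fixed 303; total 425.
No other subset beats 195.

Minimum total cost: 195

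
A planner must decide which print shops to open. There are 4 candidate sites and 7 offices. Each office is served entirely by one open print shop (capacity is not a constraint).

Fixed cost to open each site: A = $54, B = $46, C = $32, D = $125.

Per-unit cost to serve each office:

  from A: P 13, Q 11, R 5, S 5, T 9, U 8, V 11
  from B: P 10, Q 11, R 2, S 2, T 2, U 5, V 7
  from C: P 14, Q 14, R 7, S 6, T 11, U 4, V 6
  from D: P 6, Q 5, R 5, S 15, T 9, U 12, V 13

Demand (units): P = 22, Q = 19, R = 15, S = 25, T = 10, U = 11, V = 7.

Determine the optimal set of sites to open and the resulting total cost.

Open B and D; minimum total cost 602.

For any fixed open set, each office goes to its cheapest open site; total = fixed + service.
{B, D}: P→D 6·22=132, Q→D 5·19=95, R→B 2·15=30, S→B 2·25=50, T→B 2·10=20, U→B 5·11=55, V→B 7·7=49. Service 431; fixed 171; total 602.
{B, C, D}: P→D 6·22=132, Q→D 5·19=95, R→B 2·15=30, S→B 2·25=50, T→B 2·10=20, U→C 4·11=44, V→C 6·7=42. Service 413; fixed 203; total 616.
{A, B, D}: service 431 + fixed 225 = 656
{A, B, C, D}: service 413 + fixed 257 = 670
No other subset beats 602.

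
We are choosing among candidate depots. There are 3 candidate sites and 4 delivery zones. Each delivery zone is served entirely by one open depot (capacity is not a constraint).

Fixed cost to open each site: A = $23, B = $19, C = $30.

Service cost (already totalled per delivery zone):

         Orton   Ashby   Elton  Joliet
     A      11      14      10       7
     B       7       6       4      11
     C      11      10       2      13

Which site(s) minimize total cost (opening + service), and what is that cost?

Open B only; minimum total cost 47.

For any fixed open set, each delivery zone goes to its cheapest open site; total = fixed + service.
{B}: Orton→B 7, Ashby→B 6, Elton→B 4, Joliet→B 11. Service 28; fixed 19; total 47.
{A}: service 42 + fixed 23 = 65
{A, B}: Orton→B 7, Ashby→B 6, Elton→B 4, Joliet→A 7. Service 24; fixed 42; total 66.
{A, B, C}: Orton→B 7, Ashby→B 6, Elton→C 2, Joliet→A 7. Service 22; fixed 72; total 94.
No other subset beats 47.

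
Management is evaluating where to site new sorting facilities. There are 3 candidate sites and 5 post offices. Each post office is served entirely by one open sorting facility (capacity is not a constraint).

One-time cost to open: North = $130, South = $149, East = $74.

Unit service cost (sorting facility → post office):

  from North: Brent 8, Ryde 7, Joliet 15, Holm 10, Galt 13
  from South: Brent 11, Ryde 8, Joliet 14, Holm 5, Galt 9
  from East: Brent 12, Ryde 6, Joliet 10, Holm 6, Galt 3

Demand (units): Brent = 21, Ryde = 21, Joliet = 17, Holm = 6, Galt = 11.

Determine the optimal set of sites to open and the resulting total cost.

For any fixed open set, each post office goes to its cheapest open site; total = fixed + service.
{East}: Brent→East 12·21=252, Ryde→East 6·21=126, Joliet→East 10·17=170, Holm→East 6·6=36, Galt→East 3·11=33. Service 617; fixed 74; total 691.
{North, East}: service 533 + fixed 204 = 737
{South, East}: Brent→South 11·21=231, Ryde→East 6·21=126, Joliet→East 10·17=170, Holm→South 5·6=30, Galt→East 3·11=33. Service 590; fixed 223; total 813.
{North, South, East}: Brent→North 8·21=168, Ryde→East 6·21=126, Joliet→East 10·17=170, Holm→South 5·6=30, Galt→East 3·11=33. Service 527; fixed 353; total 880.
No other subset beats 691.

Open East only; minimum total cost 691.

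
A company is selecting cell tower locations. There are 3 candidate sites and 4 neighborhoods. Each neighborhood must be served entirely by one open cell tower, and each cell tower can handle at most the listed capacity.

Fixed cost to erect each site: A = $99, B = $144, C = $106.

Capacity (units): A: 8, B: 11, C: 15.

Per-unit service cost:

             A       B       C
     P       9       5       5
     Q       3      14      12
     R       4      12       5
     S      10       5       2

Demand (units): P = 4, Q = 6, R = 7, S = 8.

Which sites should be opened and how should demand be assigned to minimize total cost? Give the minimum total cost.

Open {B, C}: P→B 5·4=20, Q→B 14·6=84, R→C 5·7=35, S→C 2·8=16.
Loads: B carries 10/11, C carries 15/15. Service 155; fixed 250; total 405.
Next best feasible plan costs 438.

Minimum total cost: 405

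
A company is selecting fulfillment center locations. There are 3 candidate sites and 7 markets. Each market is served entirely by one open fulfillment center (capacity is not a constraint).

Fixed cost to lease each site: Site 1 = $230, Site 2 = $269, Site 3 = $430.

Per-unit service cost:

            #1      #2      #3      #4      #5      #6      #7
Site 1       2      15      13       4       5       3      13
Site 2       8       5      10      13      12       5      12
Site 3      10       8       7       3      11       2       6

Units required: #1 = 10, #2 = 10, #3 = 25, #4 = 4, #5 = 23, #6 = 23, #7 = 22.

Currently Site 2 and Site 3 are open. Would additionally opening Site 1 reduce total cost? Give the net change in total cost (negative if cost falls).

Current service cost with {Site 2, Site 3}: 748.
Adding Site 1: each market re-picks its cheapest; new service cost 550, saving 198.
Extra fixed cost: 230. Net change = 230 − 198 = 32.
(Totals: 1447 → 1479.)

No — net change +32 (cost rises by 32).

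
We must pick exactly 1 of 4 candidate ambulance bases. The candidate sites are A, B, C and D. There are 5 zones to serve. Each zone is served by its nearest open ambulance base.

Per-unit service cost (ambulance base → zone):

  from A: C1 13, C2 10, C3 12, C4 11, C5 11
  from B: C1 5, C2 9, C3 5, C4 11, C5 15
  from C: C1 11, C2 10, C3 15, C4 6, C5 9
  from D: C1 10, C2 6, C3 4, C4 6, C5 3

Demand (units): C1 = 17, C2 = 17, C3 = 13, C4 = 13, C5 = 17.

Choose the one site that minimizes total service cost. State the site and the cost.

With exactly 1 open, each zone uses its cheapest among the chosen.
{D}: C1→D 10·17=170, C2→D 6·17=102, C3→D 4·13=52, C4→D 6·13=78, C5→D 3·17=51. Service cost 453.
{B}: service cost 701
{C}: service cost 783
Among all 4 size-1 choices, {D} is lowest.

Choose D only; total service cost 453.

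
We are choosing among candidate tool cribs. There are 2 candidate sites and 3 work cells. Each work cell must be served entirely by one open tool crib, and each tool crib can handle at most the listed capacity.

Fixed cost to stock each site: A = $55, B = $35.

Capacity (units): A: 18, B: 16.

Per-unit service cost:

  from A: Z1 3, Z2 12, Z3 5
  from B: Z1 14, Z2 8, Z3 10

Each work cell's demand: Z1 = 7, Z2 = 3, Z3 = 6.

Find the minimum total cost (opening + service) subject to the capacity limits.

Open {A}: Z1→A 3·7=21, Z2→A 12·3=36, Z3→A 5·6=30.
Loads: A carries 16/18. Service 87; fixed 55; total 142.
Next best feasible plan costs 165.

Minimum total cost: 142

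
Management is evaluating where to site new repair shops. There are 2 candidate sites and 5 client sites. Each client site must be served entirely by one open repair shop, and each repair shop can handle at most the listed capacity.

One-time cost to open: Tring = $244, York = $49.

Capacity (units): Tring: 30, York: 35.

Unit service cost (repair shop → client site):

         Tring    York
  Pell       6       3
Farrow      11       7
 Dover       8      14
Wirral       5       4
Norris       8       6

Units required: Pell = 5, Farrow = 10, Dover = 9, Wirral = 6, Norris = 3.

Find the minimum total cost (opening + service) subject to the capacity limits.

Minimum total cost: 302

Open {York}: Pell→York 3·5=15, Farrow→York 7·10=70, Dover→York 14·9=126, Wirral→York 4·6=24, Norris→York 6·3=18.
Loads: York carries 33/35. Service 253; fixed 49; total 302.
Next best feasible plan costs 492.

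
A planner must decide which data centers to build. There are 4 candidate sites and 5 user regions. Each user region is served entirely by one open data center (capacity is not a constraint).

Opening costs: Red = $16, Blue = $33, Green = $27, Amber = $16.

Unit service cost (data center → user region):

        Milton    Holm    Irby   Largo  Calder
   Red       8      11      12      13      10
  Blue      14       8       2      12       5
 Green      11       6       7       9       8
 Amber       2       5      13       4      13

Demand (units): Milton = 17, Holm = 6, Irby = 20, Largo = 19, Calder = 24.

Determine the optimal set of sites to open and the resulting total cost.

For any fixed open set, each user region goes to its cheapest open site; total = fixed + service.
{Blue, Amber}: Milton→Amber 2·17=34, Holm→Amber 5·6=30, Irby→Blue 2·20=40, Largo→Amber 4·19=76, Calder→Blue 5·24=120. Service 300; fixed 49; total 349.
{Red, Blue, Amber}: service 300 + fixed 65 = 365
{Blue, Green, Amber}: Milton→Amber 2·17=34, Holm→Amber 5·6=30, Irby→Blue 2·20=40, Largo→Amber 4·19=76, Calder→Blue 5·24=120. Service 300; fixed 76; total 376.
{Red, Blue, Green, Amber}: Milton→Amber 2·17=34, Holm→Amber 5·6=30, Irby→Blue 2·20=40, Largo→Amber 4·19=76, Calder→Blue 5·24=120. Service 300; fixed 92; total 392.
No other subset beats 349.

Open Blue and Amber; minimum total cost 349.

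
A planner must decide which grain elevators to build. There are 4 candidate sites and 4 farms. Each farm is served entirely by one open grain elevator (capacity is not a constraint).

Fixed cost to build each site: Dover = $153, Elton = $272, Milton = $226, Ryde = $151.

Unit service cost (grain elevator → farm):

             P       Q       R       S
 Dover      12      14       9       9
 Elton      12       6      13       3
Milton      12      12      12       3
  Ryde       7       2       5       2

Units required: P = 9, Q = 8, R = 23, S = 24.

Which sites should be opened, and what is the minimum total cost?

Open Ryde only; minimum total cost 393.

For any fixed open set, each farm goes to its cheapest open site; total = fixed + service.
{Ryde}: P→Ryde 7·9=63, Q→Ryde 2·8=16, R→Ryde 5·23=115, S→Ryde 2·24=48. Service 242; fixed 151; total 393.
{Dover, Ryde}: service 242 + fixed 304 = 546
{Milton, Ryde}: P→Ryde 7·9=63, Q→Ryde 2·8=16, R→Ryde 5·23=115, S→Ryde 2·24=48. Service 242; fixed 377; total 619.
{Dover, Elton, Milton, Ryde}: service 242 + fixed 802 = 1044
No other subset beats 393.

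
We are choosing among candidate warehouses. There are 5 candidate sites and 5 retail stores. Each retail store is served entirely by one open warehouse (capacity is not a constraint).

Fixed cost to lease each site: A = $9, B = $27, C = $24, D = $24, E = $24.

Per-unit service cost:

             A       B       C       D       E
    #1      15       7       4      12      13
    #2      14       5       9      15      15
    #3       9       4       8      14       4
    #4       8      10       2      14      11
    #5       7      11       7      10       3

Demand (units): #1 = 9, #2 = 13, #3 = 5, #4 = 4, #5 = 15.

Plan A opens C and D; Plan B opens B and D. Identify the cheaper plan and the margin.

Plan A is cheaper by 35.

Plan A: {C, D}: #1→C 4·9=36, #2→C 9·13=117, #3→C 8·5=40, #4→C 2·4=8, #5→C 7·15=105. Service 306; fixed 48; total 354.
Plan B: {B, D}: #1→B 7·9=63, #2→B 5·13=65, #3→B 4·5=20, #4→B 10·4=40, #5→D 10·15=150. Service 338; fixed 51; total 389.
Difference: |354 − 389| = 35.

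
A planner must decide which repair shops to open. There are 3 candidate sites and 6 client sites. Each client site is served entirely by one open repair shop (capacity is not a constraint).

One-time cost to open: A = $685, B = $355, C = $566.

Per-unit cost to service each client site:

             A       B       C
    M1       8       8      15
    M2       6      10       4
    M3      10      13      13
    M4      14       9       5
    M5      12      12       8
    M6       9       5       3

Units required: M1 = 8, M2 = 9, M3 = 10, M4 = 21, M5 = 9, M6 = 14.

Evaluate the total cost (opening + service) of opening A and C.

Total cost: 1670

Each client site is assigned to its cheapest site among the open ones.
{A, C}: M1→A 8·8=64, M2→C 4·9=36, M3→A 10·10=100, M4→C 5·21=105, M5→C 8·9=72, M6→C 3·14=42. Service 419; fixed 1251; total 1670.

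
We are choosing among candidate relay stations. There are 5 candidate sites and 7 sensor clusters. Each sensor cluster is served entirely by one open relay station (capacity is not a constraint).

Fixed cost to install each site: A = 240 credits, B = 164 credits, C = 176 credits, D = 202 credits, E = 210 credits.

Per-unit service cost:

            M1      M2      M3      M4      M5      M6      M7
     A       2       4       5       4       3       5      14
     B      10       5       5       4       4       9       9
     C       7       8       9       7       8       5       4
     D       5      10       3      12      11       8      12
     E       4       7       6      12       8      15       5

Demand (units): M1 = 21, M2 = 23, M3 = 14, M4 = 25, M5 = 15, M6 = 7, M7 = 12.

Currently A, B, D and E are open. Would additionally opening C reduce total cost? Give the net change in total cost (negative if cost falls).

No — net change +164 (cost rises by 164).

Current service cost with {A, B, D, E}: 416.
Adding C: each sensor cluster re-picks its cheapest; new service cost 404, saving 12.
Extra fixed cost: 176. Net change = 176 − 12 = 164.
(Totals: 1232 → 1396.)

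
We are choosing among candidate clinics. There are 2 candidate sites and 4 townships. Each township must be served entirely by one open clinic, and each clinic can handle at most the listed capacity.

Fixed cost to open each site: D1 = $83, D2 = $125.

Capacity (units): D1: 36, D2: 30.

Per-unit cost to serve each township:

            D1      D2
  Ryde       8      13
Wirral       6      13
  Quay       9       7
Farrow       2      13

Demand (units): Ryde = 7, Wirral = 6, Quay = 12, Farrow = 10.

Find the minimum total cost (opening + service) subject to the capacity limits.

Open {D1}: Ryde→D1 8·7=56, Wirral→D1 6·6=36, Quay→D1 9·12=108, Farrow→D1 2·10=20.
Loads: D1 carries 35/36. Service 220; fixed 83; total 303.
Next best feasible plan costs 404.

Minimum total cost: 303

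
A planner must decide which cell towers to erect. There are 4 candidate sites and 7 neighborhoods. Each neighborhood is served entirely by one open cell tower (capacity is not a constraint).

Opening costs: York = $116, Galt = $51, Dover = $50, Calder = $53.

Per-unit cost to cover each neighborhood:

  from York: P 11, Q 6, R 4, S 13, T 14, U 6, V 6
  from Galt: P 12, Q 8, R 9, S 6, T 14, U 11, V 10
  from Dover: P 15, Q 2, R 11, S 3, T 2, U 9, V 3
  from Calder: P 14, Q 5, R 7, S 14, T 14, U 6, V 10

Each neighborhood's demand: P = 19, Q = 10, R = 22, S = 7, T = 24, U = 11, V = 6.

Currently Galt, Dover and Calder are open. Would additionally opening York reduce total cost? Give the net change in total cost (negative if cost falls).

No — net change +31 (cost rises by 31).

Current service cost with {Galt, Dover, Calder}: 555.
Adding York: each neighborhood re-picks its cheapest; new service cost 470, saving 85.
Extra fixed cost: 116. Net change = 116 − 85 = 31.
(Totals: 709 → 740.)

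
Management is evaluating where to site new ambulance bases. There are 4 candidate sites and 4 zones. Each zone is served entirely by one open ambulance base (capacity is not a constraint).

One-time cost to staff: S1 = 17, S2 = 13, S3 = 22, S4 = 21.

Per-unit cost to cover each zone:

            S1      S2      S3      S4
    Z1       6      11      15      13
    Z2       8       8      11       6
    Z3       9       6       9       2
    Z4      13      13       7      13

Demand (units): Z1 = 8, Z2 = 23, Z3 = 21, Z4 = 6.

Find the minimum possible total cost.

For any fixed open set, each zone goes to its cheapest open site; total = fixed + service.
{S1, S3, S4}: Z1→S1 6·8=48, Z2→S4 6·23=138, Z3→S4 2·21=42, Z4→S3 7·6=42. Service 270; fixed 60; total 330.
{S1, S2, S3, S4}: service 270 + fixed 73 = 343
{S1, S4}: Z1→S1 6·8=48, Z2→S4 6·23=138, Z3→S4 2·21=42, Z4→S1 13·6=78. Service 306; fixed 38; total 344.
{S2}: service 476 + fixed 13 = 489
No other subset beats 330.

Minimum total cost: 330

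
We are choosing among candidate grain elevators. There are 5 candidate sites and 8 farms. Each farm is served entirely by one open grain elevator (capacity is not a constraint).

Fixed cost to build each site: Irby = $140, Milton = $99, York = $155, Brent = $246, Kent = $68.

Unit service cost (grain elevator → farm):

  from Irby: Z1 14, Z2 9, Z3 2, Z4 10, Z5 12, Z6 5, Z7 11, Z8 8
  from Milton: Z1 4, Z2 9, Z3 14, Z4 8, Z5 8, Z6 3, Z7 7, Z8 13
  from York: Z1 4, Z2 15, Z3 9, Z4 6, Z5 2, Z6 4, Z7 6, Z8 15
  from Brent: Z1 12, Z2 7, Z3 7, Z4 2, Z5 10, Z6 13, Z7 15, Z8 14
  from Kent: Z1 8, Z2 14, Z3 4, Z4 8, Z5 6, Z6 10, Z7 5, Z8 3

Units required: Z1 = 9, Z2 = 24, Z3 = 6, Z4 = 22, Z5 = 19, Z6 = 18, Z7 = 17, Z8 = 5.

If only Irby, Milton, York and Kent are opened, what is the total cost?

Total cost: 1050

Each farm is assigned to its cheapest site among the open ones.
{Irby, Milton, York, Kent}: Z1→Milton 4·9=36, Z2→Irby 9·24=216, Z3→Irby 2·6=12, Z4→York 6·22=132, Z5→York 2·19=38, Z6→Milton 3·18=54, Z7→Kent 5·17=85, Z8→Kent 3·5=15. Service 588; fixed 462; total 1050.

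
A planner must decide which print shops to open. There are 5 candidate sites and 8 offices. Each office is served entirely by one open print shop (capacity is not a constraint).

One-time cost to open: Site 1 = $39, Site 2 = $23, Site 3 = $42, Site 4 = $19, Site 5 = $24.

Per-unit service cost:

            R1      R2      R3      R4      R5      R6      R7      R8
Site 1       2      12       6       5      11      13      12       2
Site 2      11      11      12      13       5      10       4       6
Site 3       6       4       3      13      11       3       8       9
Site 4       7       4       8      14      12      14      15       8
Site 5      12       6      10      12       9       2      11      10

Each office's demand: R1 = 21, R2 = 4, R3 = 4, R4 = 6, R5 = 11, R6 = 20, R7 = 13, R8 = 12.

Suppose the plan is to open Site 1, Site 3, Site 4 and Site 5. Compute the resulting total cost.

Total cost: 491

Each office is assigned to its cheapest site among the open ones.
{Site 1, Site 3, Site 4, Site 5}: R1→Site 1 2·21=42, R2→Site 3 4·4=16, R3→Site 3 3·4=12, R4→Site 1 5·6=30, R5→Site 5 9·11=99, R6→Site 5 2·20=40, R7→Site 3 8·13=104, R8→Site 1 2·12=24. Service 367; fixed 124; total 491.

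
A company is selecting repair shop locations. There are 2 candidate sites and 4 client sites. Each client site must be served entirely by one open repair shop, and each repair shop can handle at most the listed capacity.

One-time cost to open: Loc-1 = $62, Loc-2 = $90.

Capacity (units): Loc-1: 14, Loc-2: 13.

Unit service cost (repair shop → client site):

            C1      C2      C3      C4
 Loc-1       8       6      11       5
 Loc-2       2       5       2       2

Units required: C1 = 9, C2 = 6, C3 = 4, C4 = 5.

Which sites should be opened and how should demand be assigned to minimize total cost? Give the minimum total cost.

Open {Loc-1, Loc-2}: C1→Loc-2 2·9=18, C2→Loc-1 6·6=36, C3→Loc-2 2·4=8, C4→Loc-1 5·5=25.
Loads: Loc-1 carries 11/14, Loc-2 carries 13/13. Service 87; fixed 152; total 239.
Next best feasible plan costs 287.

Minimum total cost: 239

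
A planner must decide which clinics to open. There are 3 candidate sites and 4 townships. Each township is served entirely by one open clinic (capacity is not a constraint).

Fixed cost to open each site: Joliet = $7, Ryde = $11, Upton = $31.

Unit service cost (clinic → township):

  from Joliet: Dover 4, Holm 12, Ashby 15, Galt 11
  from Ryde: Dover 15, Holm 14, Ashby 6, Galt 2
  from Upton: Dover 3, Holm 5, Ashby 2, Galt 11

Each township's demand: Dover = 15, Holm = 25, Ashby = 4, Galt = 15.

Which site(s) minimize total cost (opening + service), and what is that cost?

Open Ryde and Upton; minimum total cost 250.

For any fixed open set, each township goes to its cheapest open site; total = fixed + service.
{Ryde, Upton}: Dover→Upton 3·15=45, Holm→Upton 5·25=125, Ashby→Upton 2·4=8, Galt→Ryde 2·15=30. Service 208; fixed 42; total 250.
{Joliet, Ryde, Upton}: service 208 + fixed 49 = 257
{Upton}: service 343 + fixed 31 = 374
{Joliet}: Dover→Joliet 4·15=60, Holm→Joliet 12·25=300, Ashby→Joliet 15·4=60, Galt→Joliet 11·15=165. Service 585; fixed 7; total 592.
No other subset beats 250.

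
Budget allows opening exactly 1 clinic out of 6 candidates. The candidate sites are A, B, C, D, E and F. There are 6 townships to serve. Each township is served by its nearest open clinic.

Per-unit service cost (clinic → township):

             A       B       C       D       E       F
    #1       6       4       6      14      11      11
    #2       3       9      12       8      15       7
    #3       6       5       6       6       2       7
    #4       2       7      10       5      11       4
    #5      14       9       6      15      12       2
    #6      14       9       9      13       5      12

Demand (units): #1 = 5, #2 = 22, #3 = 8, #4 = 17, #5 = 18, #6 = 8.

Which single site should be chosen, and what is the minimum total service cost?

With exactly 1 open, each township uses its cheapest among the chosen.
{F}: #1→F 11·5=55, #2→F 7·22=154, #3→F 7·8=56, #4→F 4·17=68, #5→F 2·18=36, #6→F 12·8=96. Service cost 465.
{A}: service cost 542
{B}: service cost 611
Among all 6 size-1 choices, {F} is lowest.

Choose F only; total service cost 465.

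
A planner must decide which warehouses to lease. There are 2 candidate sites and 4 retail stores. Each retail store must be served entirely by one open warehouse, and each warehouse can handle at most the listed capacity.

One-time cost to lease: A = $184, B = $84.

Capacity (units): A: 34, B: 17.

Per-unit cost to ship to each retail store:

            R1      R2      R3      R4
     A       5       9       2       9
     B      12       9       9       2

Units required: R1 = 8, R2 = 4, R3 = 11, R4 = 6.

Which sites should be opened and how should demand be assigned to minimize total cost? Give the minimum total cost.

Open {A}: R1→A 5·8=40, R2→A 9·4=36, R3→A 2·11=22, R4→A 9·6=54.
Loads: A carries 29/34. Service 152; fixed 184; total 336.
Next best feasible plan costs 378.

Minimum total cost: 336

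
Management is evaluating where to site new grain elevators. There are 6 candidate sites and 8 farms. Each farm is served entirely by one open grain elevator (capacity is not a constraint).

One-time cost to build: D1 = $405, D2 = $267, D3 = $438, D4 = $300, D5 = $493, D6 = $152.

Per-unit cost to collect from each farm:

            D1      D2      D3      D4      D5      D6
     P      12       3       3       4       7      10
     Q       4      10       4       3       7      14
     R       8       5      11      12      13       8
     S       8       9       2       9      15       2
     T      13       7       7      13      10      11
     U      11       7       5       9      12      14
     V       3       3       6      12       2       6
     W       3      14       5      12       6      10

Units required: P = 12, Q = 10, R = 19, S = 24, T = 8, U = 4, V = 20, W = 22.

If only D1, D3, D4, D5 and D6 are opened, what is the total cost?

Each farm is assigned to its cheapest site among the open ones.
{D1, D3, D4, D5, D6}: P→D3 3·12=36, Q→D4 3·10=30, R→D1 8·19=152, S→D3 2·24=48, T→D3 7·8=56, U→D3 5·4=20, V→D5 2·20=40, W→D1 3·22=66. Service 448; fixed 1788; total 2236.

Total cost: 2236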